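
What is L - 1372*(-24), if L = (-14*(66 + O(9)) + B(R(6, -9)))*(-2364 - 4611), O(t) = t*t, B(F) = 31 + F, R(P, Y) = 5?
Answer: 14136378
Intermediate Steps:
O(t) = t²
L = 14103450 (L = (-14*(66 + 9²) + (31 + 5))*(-2364 - 4611) = (-14*(66 + 81) + 36)*(-6975) = (-14*147 + 36)*(-6975) = (-2058 + 36)*(-6975) = -2022*(-6975) = 14103450)
L - 1372*(-24) = 14103450 - 1372*(-24) = 14103450 + 32928 = 14136378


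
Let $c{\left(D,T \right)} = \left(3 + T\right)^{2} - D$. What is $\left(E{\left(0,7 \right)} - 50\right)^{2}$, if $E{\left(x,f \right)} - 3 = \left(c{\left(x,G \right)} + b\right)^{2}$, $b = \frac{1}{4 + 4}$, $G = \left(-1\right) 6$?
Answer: $\frac{5387041}{4096} \approx 1315.2$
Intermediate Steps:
$G = -6$
$b = \frac{1}{8} \approx 0.125$
$E{\left(x,f \right)} = 3 + \left(\frac{73}{8} - x\right)^{2}$ ($E{\left(x,f \right)} = 3 + \left(\left(\left(3 - 6\right)^{2} - x\right) + \frac{1}{8}\right)^{2} = 3 + \left(\left(\left(-3\right)^{2} - x\right) + \frac{1}{8}\right)^{2} = 3 + \left(\left(9 - x\right) + \frac{1}{8}\right)^{2} = 3 + \left(\frac{73}{8} - x\right)^{2}$)
$\left(E{\left(0,7 \right)} - 50\right)^{2} = \left(\left(3 + \frac{\left(73 - 0\right)^{2}}{64}\right) - 50\right)^{2} = \left(\left(3 + \frac{\left(73 + 0\right)^{2}}{64}\right) - 50\right)^{2} = \left(\left(3 + \frac{73^{2}}{64}\right) - 50\right)^{2} = \left(\left(3 + \frac{1}{64} \cdot 5329\right) - 50\right)^{2} = \left(\left(3 + \frac{5329}{64}\right) - 50\right)^{2} = \left(\frac{5521}{64} - 50\right)^{2} = \left(\frac{2321}{64}\right)^{2} = \frac{5387041}{4096}$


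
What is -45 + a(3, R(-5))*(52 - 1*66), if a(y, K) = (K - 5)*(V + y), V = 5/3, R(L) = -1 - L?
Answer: 61/3 ≈ 20.333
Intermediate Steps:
V = 5/3 (V = 5*(⅓) = 5/3 ≈ 1.6667)
a(y, K) = (-5 + K)*(5/3 + y) (a(y, K) = (K - 5)*(5/3 + y) = (-5 + K)*(5/3 + y))
-45 + a(3, R(-5))*(52 - 1*66) = -45 + (-25/3 - 5*3 + 5*(-1 - 1*(-5))/3 + (-1 - 1*(-5))*3)*(52 - 1*66) = -45 + (-25/3 - 15 + 5*(-1 + 5)/3 + (-1 + 5)*3)*(52 - 66) = -45 + (-25/3 - 15 + (5/3)*4 + 4*3)*(-14) = -45 + (-25/3 - 15 + 20/3 + 12)*(-14) = -45 - 14/3*(-14) = -45 + 196/3 = 61/3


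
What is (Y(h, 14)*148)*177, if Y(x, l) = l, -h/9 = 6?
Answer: 366744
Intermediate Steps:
h = -54 (h = -9*6 = -54)
(Y(h, 14)*148)*177 = (14*148)*177 = 2072*177 = 366744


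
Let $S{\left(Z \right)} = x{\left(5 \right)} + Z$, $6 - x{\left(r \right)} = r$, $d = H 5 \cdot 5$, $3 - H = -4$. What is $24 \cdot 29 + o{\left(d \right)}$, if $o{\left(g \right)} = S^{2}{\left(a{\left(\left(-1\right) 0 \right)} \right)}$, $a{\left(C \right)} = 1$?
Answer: $700$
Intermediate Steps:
$H = 7$ ($H = 3 - -4 = 3 + 4 = 7$)
$d = 175$ ($d = 7 \cdot 5 \cdot 5 = 35 \cdot 5 = 175$)
$x{\left(r \right)} = 6 - r$
$S{\left(Z \right)} = 1 + Z$ ($S{\left(Z \right)} = \left(6 - 5\right) + Z = 1 + Z$)
$o{\left(g \right)} = 4$ ($o{\left(g \right)} = \left(1 + 1\right)^{2} = 2^{2} = 4$)
$24 \cdot 29 + o{\left(d \right)} = 24 \cdot 29 + 4 = 696 + 4 = 700$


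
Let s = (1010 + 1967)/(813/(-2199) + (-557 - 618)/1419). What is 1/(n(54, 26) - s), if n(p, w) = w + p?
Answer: 1245824/3196123999 ≈ 0.00038979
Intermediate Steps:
n(p, w) = p + w
s = -3096458079/1245824 (s = 2977/(813*(-1/2199) - 1175*1/1419) = 2977/(-271/733 - 1175/1419) = 2977/(-1245824/1040127) = 2977*(-1040127/1245824) = -3096458079/1245824 ≈ -2485.5)
1/(n(54, 26) - s) = 1/((54 + 26) - 1*(-3096458079/1245824)) = 1/(80 + 3096458079/1245824) = 1/(3196123999/1245824) = 1245824/3196123999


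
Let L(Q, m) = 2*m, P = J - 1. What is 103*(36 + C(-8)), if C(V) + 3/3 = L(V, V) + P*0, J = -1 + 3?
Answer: 1957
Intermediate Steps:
J = 2
P = 1 (P = 2 - 1 = 1)
C(V) = -1 + 2*V (C(V) = -1 + (2*V + 1*0) = -1 + (2*V + 0) = -1 + 2*V)
103*(36 + C(-8)) = 103*(36 + (-1 + 2*(-8))) = 103*(36 + (-1 - 16)) = 103*(36 - 17) = 103*19 = 1957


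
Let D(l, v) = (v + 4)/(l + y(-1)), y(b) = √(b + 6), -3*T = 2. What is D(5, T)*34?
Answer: 85/3 - 17*√5/3 ≈ 15.662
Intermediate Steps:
T = -⅔ (T = -⅓*2 = -⅔ ≈ -0.66667)
y(b) = √(6 + b)
D(l, v) = (4 + v)/(l + √5) (D(l, v) = (v + 4)/(l + √(6 - 1)) = (4 + v)/(l + √5))
D(5, T)*34 = ((4 - ⅔)/(5 + √5))*34 = ((10/3)/(5 + √5))*34 = (10/(3*(5 + √5)))*34 = 340/(3*(5 + √5))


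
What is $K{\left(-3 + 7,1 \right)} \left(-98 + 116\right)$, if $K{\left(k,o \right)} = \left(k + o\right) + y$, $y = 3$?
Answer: $144$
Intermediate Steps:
$K{\left(k,o \right)} = 3 + k + o$ ($K{\left(k,o \right)} = \left(k + o\right) + 3 = 3 + k + o$)
$K{\left(-3 + 7,1 \right)} \left(-98 + 116\right) = \left(3 + \left(-3 + 7\right) + 1\right) \left(-98 + 116\right) = \left(3 + 4 + 1\right) 18 = 8 \cdot 18 = 144$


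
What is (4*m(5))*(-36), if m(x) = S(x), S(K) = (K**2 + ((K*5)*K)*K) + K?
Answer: -94320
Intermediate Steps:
S(K) = K + K**2 + 5*K**3 (S(K) = (K**2 + ((5*K)*K)*K) + K = (K**2 + (5*K**2)*K) + K = (K**2 + 5*K**3) + K = K + K**2 + 5*K**3)
m(x) = x*(1 + x + 5*x**2)
(4*m(5))*(-36) = (4*(5*(1 + 5 + 5*5**2)))*(-36) = (4*(5*(1 + 5 + 5*25)))*(-36) = (4*(5*(1 + 5 + 125)))*(-36) = (4*(5*131))*(-36) = (4*655)*(-36) = 2620*(-36) = -94320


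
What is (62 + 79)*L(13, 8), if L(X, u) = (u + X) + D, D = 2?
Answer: 3243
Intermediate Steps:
L(X, u) = 2 + X + u (L(X, u) = (u + X) + 2 = (X + u) + 2 = 2 + X + u)
(62 + 79)*L(13, 8) = (62 + 79)*(2 + 13 + 8) = 141*23 = 3243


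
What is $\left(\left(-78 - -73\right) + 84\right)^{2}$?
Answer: $6241$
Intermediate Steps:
$\left(\left(-78 - -73\right) + 84\right)^{2} = \left(\left(-78 + 73\right) + 84\right)^{2} = \left(-5 + 84\right)^{2} = 79^{2} = 6241$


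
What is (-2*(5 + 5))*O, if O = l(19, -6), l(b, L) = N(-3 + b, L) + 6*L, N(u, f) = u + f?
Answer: 520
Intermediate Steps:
N(u, f) = f + u
l(b, L) = -3 + b + 7*L (l(b, L) = (L + (-3 + b)) + 6*L = (-3 + L + b) + 6*L = -3 + b + 7*L)
O = -26 (O = -3 + 19 + 7*(-6) = -3 + 19 - 42 = -26)
(-2*(5 + 5))*O = -2*(5 + 5)*(-26) = -2*10*(-26) = -20*(-26) = 520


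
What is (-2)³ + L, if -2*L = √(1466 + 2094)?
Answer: -8 - √890 ≈ -37.833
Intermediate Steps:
L = -√890 (L = -√(1466 + 2094)/2 = -√890 ≈ -29.833)
(-2)³ + L = (-2)³ - √890 = -8 - √890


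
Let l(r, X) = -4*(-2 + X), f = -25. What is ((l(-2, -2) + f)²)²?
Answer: 6561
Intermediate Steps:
l(r, X) = 8 - 4*X
((l(-2, -2) + f)²)² = (((8 - 4*(-2)) - 25)²)² = (((8 + 8) - 25)²)² = ((16 - 25)²)² = ((-9)²)² = 81² = 6561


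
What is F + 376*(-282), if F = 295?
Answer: -105737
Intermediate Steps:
F + 376*(-282) = 295 + 376*(-282) = 295 - 106032 = -105737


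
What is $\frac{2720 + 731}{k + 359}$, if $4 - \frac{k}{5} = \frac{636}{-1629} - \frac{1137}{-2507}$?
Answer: $\frac{4697849751}{515503544} \approx 9.1131$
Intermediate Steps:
$k = \frac{26796485}{1361301}$ ($k = 20 - 5 \left(\frac{636}{-1629} - \frac{1137}{-2507}\right) = 20 - 5 \left(636 \left(- \frac{1}{1629}\right) - - \frac{1137}{2507}\right) = 20 - 5 \left(- \frac{212}{543} + \frac{1137}{2507}\right) = 20 - \frac{429535}{1361301} = \frac{26796485}{1361301} \approx 19.684$)
$\frac{2720 + 731}{k + 359} = \frac{2720 + 731}{\frac{26796485}{1361301} + 359} = \frac{3451}{\frac{515503544}{1361301}} = 3451 \cdot \frac{1361301}{515503544} = \frac{4697849751}{515503544}$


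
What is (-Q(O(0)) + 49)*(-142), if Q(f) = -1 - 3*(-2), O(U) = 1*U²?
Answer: -6248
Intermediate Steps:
O(U) = U²
Q(f) = 5 (Q(f) = -1 + 6 = 5)
(-Q(O(0)) + 49)*(-142) = (-1*5 + 49)*(-142) = (-5 + 49)*(-142) = 44*(-142) = -6248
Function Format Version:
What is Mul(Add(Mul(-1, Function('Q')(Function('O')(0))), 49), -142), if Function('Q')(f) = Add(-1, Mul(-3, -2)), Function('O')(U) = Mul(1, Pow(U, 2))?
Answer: -6248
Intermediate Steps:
Function('O')(U) = Pow(U, 2)
Function('Q')(f) = 5 (Function('Q')(f) = Add(-1, 6) = 5)
Mul(Add(Mul(-1, Function('Q')(Function('O')(0))), 49), -142) = Mul(Add(Mul(-1, 5), 49), -142) = Mul(Add(-5, 49), -142) = Mul(44, -142) = -6248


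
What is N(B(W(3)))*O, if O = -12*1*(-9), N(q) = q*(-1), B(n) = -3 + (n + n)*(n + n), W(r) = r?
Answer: -3564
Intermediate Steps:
B(n) = -3 + 4*n² (B(n) = -3 + (2*n)*(2*n) = -3 + 4*n²)
N(q) = -q
O = 108 (O = -12*(-9) = 108)
N(B(W(3)))*O = -(-3 + 4*3²)*108 = -(-3 + 4*9)*108 = -(-3 + 36)*108 = -1*33*108 = -33*108 = -3564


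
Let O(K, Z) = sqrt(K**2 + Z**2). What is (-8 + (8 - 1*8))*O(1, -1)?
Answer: -8*sqrt(2) ≈ -11.314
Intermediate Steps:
(-8 + (8 - 1*8))*O(1, -1) = (-8 + (8 - 1*8))*sqrt(1**2 + (-1)**2) = (-8 + (8 - 8))*sqrt(1 + 1) = (-8 + 0)*sqrt(2) = -8*sqrt(2)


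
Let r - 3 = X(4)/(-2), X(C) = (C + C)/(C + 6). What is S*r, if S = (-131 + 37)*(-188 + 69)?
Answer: 145418/5 ≈ 29084.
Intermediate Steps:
X(C) = 2*C/(6 + C) (X(C) = (2*C)/(6 + C) = 2*C/(6 + C))
r = 13/5 (r = 3 + (2*4/(6 + 4))/(-2) = 3 + (2*4/10)*(-½) = 3 + (2*4*(⅒))*(-½) = 3 + (⅘)*(-½) = 3 - ⅖ = 13/5 ≈ 2.6000)
S = 11186 (S = -94*(-119) = 11186)
S*r = 11186*(13/5) = 145418/5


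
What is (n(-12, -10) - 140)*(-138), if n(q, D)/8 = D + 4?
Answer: 25944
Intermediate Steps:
n(q, D) = 32 + 8*D (n(q, D) = 8*(D + 4) = 8*(4 + D) = 32 + 8*D)
(n(-12, -10) - 140)*(-138) = ((32 + 8*(-10)) - 140)*(-138) = ((32 - 80) - 140)*(-138) = (-48 - 140)*(-138) = -188*(-138) = 25944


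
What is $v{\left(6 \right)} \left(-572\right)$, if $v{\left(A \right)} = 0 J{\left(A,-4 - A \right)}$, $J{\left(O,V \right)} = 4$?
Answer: $0$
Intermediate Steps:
$v{\left(A \right)} = 0$ ($v{\left(A \right)} = 0 \cdot 4 = 0$)
$v{\left(6 \right)} \left(-572\right) = 0 \left(-572\right) = 0$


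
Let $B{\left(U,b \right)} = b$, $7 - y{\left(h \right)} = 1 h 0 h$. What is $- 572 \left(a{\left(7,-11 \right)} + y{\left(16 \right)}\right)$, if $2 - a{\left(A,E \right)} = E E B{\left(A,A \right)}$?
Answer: $479336$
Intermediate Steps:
$y{\left(h \right)} = 7$ ($y{\left(h \right)} = 7 - 1 h 0 h = 7 - h 0 h = 7 - 0 h = 7 - 0 = 7 + 0 = 7$)
$a{\left(A,E \right)} = 2 - A E^{2}$ ($a{\left(A,E \right)} = 2 - E E A = 2 - E^{2} A = 2 - A E^{2}$)
$- 572 \left(a{\left(7,-11 \right)} + y{\left(16 \right)}\right) = - 572 \left(\left(2 - 7 \left(-11\right)^{2}\right) + 7\right) = - 572 \left(\left(2 - 7 \cdot 121\right) + 7\right) = - 572 \left(\left(2 - 847\right) + 7\right) = - 572 \left(-845 + 7\right) = \left(-572\right) \left(-838\right) = 479336$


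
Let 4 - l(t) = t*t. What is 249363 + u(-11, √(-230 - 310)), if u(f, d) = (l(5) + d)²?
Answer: 249264 - 252*I*√15 ≈ 2.4926e+5 - 975.99*I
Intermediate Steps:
l(t) = 4 - t² (l(t) = 4 - t*t = 4 - t²)
u(f, d) = (-21 + d)² (u(f, d) = ((4 - 1*5²) + d)² = ((4 - 1*25) + d)² = ((4 - 25) + d)² = (-21 + d)²)
249363 + u(-11, √(-230 - 310)) = 249363 + (-21 + √(-230 - 310))² = 249363 + (-21 + √(-540))² = 249363 + (-21 + 6*I*√15)²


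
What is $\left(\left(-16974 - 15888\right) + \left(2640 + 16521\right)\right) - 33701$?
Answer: $-47402$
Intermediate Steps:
$\left(\left(-16974 - 15888\right) + \left(2640 + 16521\right)\right) - 33701 = \left(-32862 + 19161\right) - 33701 = -13701 - 33701 = -47402$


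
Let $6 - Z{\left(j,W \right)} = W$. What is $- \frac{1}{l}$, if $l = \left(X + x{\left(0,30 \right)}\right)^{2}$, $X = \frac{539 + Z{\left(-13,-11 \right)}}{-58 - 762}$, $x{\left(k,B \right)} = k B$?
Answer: $- \frac{42025}{19321} \approx -2.1751$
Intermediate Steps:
$x{\left(k,B \right)} = B k$
$Z{\left(j,W \right)} = 6 - W$
$X = - \frac{139}{205}$ ($X = \frac{539 + \left(6 - -11\right)}{-58 - 762} = \frac{539 + \left(6 + 11\right)}{-820} = \left(539 + 17\right) \left(- \frac{1}{820}\right) = 556 \left(- \frac{1}{820}\right) = - \frac{139}{205} \approx -0.67805$)
$l = \frac{19321}{42025}$ ($l = \left(- \frac{139}{205} + 30 \cdot 0\right)^{2} = \left(- \frac{139}{205} + 0\right)^{2} = \left(- \frac{139}{205}\right)^{2} = \frac{19321}{42025} \approx 0.45975$)
$- \frac{1}{l} = - \frac{1}{\frac{19321}{42025}} = \left(-1\right) \frac{42025}{19321} = - \frac{42025}{19321}$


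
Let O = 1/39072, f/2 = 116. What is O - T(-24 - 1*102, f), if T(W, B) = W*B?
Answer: 1142152705/39072 ≈ 29232.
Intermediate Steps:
f = 232 (f = 2*116 = 232)
T(W, B) = B*W
O = 1/39072 ≈ 2.5594e-5
O - T(-24 - 1*102, f) = 1/39072 - 232*(-24 - 1*102) = 1/39072 - 232*(-24 - 102) = 1/39072 - 232*(-126) = 1/39072 - 1*(-29232) = 1/39072 + 29232 = 1142152705/39072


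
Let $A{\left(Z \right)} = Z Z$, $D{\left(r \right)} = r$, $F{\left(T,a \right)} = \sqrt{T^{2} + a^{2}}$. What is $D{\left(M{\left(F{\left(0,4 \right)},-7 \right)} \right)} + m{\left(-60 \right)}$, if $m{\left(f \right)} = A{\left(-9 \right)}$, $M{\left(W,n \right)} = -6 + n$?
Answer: $68$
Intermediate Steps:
$A{\left(Z \right)} = Z^{2}$
$m{\left(f \right)} = 81$ ($m{\left(f \right)} = \left(-9\right)^{2} = 81$)
$D{\left(M{\left(F{\left(0,4 \right)},-7 \right)} \right)} + m{\left(-60 \right)} = \left(-6 - 7\right) + 81 = -13 + 81 = 68$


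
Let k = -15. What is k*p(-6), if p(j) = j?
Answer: 90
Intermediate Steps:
k*p(-6) = -15*(-6) = 90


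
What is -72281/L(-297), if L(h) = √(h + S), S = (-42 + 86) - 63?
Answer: 72281*I*√79/158 ≈ 4066.1*I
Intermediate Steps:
S = -19 (S = 44 - 63 = -19)
L(h) = √(-19 + h) (L(h) = √(h - 19) = √(-19 + h))
-72281/L(-297) = -72281/√(-19 - 297) = -72281*(-I*√79/158) = -(-72281)*I*√79/158 = 72281*I*√79/158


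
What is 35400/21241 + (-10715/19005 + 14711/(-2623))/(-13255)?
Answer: 85082020043320/51037355308863 ≈ 1.6671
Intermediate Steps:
35400/21241 + (-10715/19005 + 14711/(-2623))/(-13255) = 35400*(1/21241) + (-10715*1/19005 + 14711*(-1/2623))*(-1/13255) = 35400/21241 + (-2143/3801 - 14711/2623)*(-1/13255) = 35400/21241 - 61537600/9970023*(-1/13255) = 35400/21241 + 12307520/26430530973 = 85082020043320/51037355308863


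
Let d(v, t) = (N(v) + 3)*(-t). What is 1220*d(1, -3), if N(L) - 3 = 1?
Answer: 25620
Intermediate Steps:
N(L) = 4 (N(L) = 3 + 1 = 4)
d(v, t) = -7*t (d(v, t) = (4 + 3)*(-t) = 7*(-t) = -7*t)
1220*d(1, -3) = 1220*(-7*(-3)) = 1220*21 = 25620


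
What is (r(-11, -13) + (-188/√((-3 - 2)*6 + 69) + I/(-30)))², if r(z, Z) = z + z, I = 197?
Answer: 20151037/11700 + 161116*√39/585 ≈ 3442.3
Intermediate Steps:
r(z, Z) = 2*z
(r(-11, -13) + (-188/√((-3 - 2)*6 + 69) + I/(-30)))² = (2*(-11) + (-188/√((-3 - 2)*6 + 69) + 197/(-30)))² = (-22 + (-188/√(-5*6 + 69) + 197*(-1/30)))² = (-22 + (-188/√(-30 + 69) - 197/30))² = (-22 + (-188*√39/39 - 197/30))² = (-22 + (-197/30 - 188*√39/39))² = (-857/30 - 188*√39/39)²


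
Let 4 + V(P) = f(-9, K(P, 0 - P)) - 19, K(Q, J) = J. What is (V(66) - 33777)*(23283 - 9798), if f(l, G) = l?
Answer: -455914365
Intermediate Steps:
V(P) = -32 (V(P) = -4 + (-9 - 19) = -4 - 28 = -32)
(V(66) - 33777)*(23283 - 9798) = (-32 - 33777)*(23283 - 9798) = -33809*13485 = -455914365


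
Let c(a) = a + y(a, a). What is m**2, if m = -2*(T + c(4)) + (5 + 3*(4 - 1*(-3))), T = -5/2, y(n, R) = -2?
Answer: 729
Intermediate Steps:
c(a) = -2 + a (c(a) = a - 2 = -2 + a)
T = -5/2 (T = -5*1/2 = -5/2 ≈ -2.5000)
m = 27 (m = -2*(-5/2 + (-2 + 4)) + (5 + 3*(4 - 1*(-3))) = -2*(-5/2 + 2) + (5 + 3*(4 + 3)) = -2*(-1/2) + (5 + 3*7) = 1 + (5 + 21) = 1 + 26 = 27)
m**2 = 27**2 = 729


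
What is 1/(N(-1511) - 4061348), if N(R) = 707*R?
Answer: -1/5129625 ≈ -1.9495e-7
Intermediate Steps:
1/(N(-1511) - 4061348) = 1/(707*(-1511) - 4061348) = 1/(-1068277 - 4061348) = 1/(-5129625) = -1/5129625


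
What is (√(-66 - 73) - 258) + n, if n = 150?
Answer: -108 + I*√139 ≈ -108.0 + 11.79*I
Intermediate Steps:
(√(-66 - 73) - 258) + n = (√(-66 - 73) - 258) + 150 = (√(-139) - 258) + 150 = (I*√139 - 258) + 150 = (-258 + I*√139) + 150 = -108 + I*√139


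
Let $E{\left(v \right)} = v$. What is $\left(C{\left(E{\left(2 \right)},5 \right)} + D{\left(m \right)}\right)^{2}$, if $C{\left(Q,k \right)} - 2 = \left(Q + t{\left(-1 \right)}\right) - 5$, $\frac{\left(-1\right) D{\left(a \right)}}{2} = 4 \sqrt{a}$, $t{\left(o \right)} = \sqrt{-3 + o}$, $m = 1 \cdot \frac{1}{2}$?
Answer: $\left(1 - 2 i + 4 \sqrt{2}\right)^{2} \approx 40.314 - 26.627 i$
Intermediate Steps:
$m = \frac{1}{2}$ ($m = 1 \cdot \frac{1}{2} = \frac{1}{2} \approx 0.5$)
$D{\left(a \right)} = - 8 \sqrt{a}$ ($D{\left(a \right)} = - 2 \cdot 4 \sqrt{a} = - 8 \sqrt{a}$)
$C{\left(Q,k \right)} = -3 + Q + 2 i$ ($C{\left(Q,k \right)} = 2 - \left(5 - Q - \sqrt{-3 - 1}\right) = 2 - \left(5 - Q - 2 i\right) = 2 + \left(-5 + Q + 2 i\right) = -3 + Q + 2 i$)
$\left(C{\left(E{\left(2 \right)},5 \right)} + D{\left(m \right)}\right)^{2} = \left(\left(-3 + 2 + 2 i\right) - \frac{8}{\sqrt{2}}\right)^{2} = \left(\left(-1 + 2 i\right) - 8 \frac{\sqrt{2}}{2}\right)^{2} = \left(\left(-1 + 2 i\right) - 4 \sqrt{2}\right)^{2} = \left(-1 - 4 \sqrt{2} + 2 i\right)^{2}$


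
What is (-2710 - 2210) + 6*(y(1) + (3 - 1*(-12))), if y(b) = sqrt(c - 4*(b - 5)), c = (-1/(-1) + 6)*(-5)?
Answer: -4830 + 6*I*sqrt(19) ≈ -4830.0 + 26.153*I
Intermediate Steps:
c = -35 (c = (-1*(-1) + 6)*(-5) = (1 + 6)*(-5) = 7*(-5) = -35)
y(b) = sqrt(-15 - 4*b) (y(b) = sqrt(-35 - 4*(b - 5)) = sqrt(-35 - 4*(-5 + b)) = sqrt(-35 + (20 - 4*b)) = sqrt(-15 - 4*b))
(-2710 - 2210) + 6*(y(1) + (3 - 1*(-12))) = (-2710 - 2210) + 6*(sqrt(-15 - 4*1) + (3 - 1*(-12))) = -4920 + 6*(sqrt(-15 - 4) + (3 + 12)) = -4920 + 6*(sqrt(-19) + 15) = -4920 + 6*(I*sqrt(19) + 15) = -4920 + 6*(15 + I*sqrt(19)) = -4920 + (90 + 6*I*sqrt(19)) = -4830 + 6*I*sqrt(19)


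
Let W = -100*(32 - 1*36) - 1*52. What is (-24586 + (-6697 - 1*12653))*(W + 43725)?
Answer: -1936391328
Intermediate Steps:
W = 348 (W = -100*(32 - 36) - 52 = -100*(-4) - 52 = 400 - 52 = 348)
(-24586 + (-6697 - 1*12653))*(W + 43725) = (-24586 + (-6697 - 1*12653))*(348 + 43725) = (-24586 + (-6697 - 12653))*44073 = (-24586 - 19350)*44073 = -43936*44073 = -1936391328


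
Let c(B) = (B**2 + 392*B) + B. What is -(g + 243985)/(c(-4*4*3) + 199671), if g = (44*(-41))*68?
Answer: -121313/183111 ≈ -0.66251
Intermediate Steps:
g = -122672 (g = -1804*68 = -122672)
c(B) = B**2 + 393*B
-(g + 243985)/(c(-4*4*3) + 199671) = -(-122672 + 243985)/((-4*4*3)*(393 - 4*4*3) + 199671) = -121313/((-16*3)*(393 - 16*3) + 199671) = -121313/(-48*(393 - 48) + 199671) = -121313/(-48*345 + 199671) = -121313/(-16560 + 199671) = -121313/183111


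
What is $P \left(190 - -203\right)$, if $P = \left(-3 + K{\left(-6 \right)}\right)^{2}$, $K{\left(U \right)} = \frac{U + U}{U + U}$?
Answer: $1572$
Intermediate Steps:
$K{\left(U \right)} = 1$ ($K{\left(U \right)} = \frac{2 U}{2 U} = 2 U \frac{1}{2 U} = 1$)
$P = 4$ ($P = \left(-3 + 1\right)^{2} = \left(-2\right)^{2} = 4$)
$P \left(190 - -203\right) = 4 \left(190 - -203\right) = 4 \left(190 + 203\right) = 4 \cdot 393 = 1572$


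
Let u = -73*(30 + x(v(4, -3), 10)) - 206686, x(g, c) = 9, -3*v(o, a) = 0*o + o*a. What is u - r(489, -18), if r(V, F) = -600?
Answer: -208933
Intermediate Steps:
v(o, a) = -a*o/3 (v(o, a) = -(0*o + o*a)/3 = -(0 + a*o)/3 = -a*o/3)
u = -209533 (u = -73*(30 + 9) - 206686 = -73*39 - 206686 = -2847 - 206686 = -209533)
u - r(489, -18) = -209533 - 1*(-600) = -209533 + 600 = -208933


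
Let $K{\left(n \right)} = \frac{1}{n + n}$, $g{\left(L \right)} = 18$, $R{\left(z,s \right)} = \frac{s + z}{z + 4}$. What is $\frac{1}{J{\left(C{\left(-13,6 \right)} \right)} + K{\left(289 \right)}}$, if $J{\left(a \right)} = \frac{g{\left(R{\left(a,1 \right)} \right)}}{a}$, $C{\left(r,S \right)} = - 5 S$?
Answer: $- \frac{2890}{1729} \approx -1.6715$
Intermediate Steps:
$R{\left(z,s \right)} = \frac{s + z}{4 + z}$
$J{\left(a \right)} = \frac{18}{a}$
$K{\left(n \right)} = \frac{1}{2 n}$
$\frac{1}{J{\left(C{\left(-13,6 \right)} \right)} + K{\left(289 \right)}} = \frac{1}{\frac{18}{\left(-5\right) 6} + \frac{1}{2 \cdot 289}} = \frac{1}{\frac{18}{-30} + \frac{1}{2} \cdot \frac{1}{289}} = \frac{1}{18 \left(- \frac{1}{30}\right) + \frac{1}{578}} = \frac{1}{- \frac{3}{5} + \frac{1}{578}} = \frac{1}{- \frac{1729}{2890}} = - \frac{2890}{1729}$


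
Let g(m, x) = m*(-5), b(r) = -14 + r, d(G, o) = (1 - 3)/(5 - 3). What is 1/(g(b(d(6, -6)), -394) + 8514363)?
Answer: 1/8514438 ≈ 1.1745e-7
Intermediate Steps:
d(G, o) = -1 (d(G, o) = -2/2 = -2*½ = -1)
g(m, x) = -5*m
1/(g(b(d(6, -6)), -394) + 8514363) = 1/(-5*(-14 - 1) + 8514363) = 1/(-5*(-15) + 8514363) = 1/(75 + 8514363) = 1/8514438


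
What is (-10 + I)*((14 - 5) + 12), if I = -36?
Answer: -966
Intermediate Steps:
(-10 + I)*((14 - 5) + 12) = (-10 - 36)*((14 - 5) + 12) = -46*(9 + 12) = -46*21 = -966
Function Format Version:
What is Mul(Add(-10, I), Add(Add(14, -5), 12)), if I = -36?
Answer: -966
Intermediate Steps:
Mul(Add(-10, I), Add(Add(14, -5), 12)) = Mul(Add(-10, -36), Add(Add(14, -5), 12)) = Mul(-46, Add(9, 12)) = Mul(-46, 21) = -966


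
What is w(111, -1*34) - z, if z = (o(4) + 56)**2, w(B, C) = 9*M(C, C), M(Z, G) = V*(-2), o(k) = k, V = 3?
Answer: -3654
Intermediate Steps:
M(Z, G) = -6 (M(Z, G) = 3*(-2) = -6)
w(B, C) = -54 (w(B, C) = 9*(-6) = -54)
z = 3600 (z = (4 + 56)**2 = 60**2 = 3600)
w(111, -1*34) - z = -54 - 1*3600 = -54 - 3600 = -3654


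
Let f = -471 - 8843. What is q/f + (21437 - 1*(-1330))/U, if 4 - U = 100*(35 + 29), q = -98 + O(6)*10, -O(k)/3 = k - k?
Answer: -35237505/9928724 ≈ -3.5490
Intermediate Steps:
O(k) = 0 (O(k) = -3*(k - k) = -3*0 = 0)
q = -98 (q = -98 + 0*10 = -98 + 0 = -98)
U = -6396 (U = 4 - 100*(35 + 29) = 4 - 100*64 = 4 - 1*6400 = 4 - 6400 = -6396)
f = -9314
q/f + (21437 - 1*(-1330))/U = -98/(-9314) + (21437 - 1*(-1330))/(-6396) = -98*(-1/9314) + (21437 + 1330)*(-1/6396) = 49/4657 + 22767*(-1/6396) = 49/4657 - 7589/2132 = -35237505/9928724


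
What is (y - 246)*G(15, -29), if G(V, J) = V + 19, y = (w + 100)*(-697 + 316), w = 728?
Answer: -10734276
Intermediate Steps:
y = -315468 (y = (728 + 100)*(-697 + 316) = 828*(-381) = -315468)
G(V, J) = 19 + V
(y - 246)*G(15, -29) = (-315468 - 246)*(19 + 15) = -315714*34 = -10734276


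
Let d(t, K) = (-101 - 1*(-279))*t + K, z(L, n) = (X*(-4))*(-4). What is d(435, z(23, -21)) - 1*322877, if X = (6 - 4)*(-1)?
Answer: -245479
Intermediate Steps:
X = -2 (X = 2*(-1) = -2)
z(L, n) = -32 (z(L, n) = -2*(-4)*(-4) = 8*(-4) = -32)
d(t, K) = K + 178*t (d(t, K) = (-101 + 279)*t + K = 178*t + K = K + 178*t)
d(435, z(23, -21)) - 1*322877 = (-32 + 178*435) - 1*322877 = (-32 + 77430) - 322877 = 77398 - 322877 = -245479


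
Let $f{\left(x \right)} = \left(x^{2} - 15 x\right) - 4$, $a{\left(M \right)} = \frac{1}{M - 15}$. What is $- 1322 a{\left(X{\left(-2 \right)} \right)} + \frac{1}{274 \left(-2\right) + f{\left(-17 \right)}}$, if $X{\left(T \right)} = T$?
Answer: $\frac{10559}{136} \approx 77.64$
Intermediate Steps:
$a{\left(M \right)} = \frac{1}{-15 + M}$
$f{\left(x \right)} = -4 + x^{2} - 15 x$
$- 1322 a{\left(X{\left(-2 \right)} \right)} + \frac{1}{274 \left(-2\right) + f{\left(-17 \right)}} = - \frac{1322}{-15 - 2} + \frac{1}{274 \left(-2\right) - \left(-251 - 289\right)} = - \frac{1322}{-17} + \frac{1}{-548 + \left(-4 + 289 + 255\right)} = \left(-1322\right) \left(- \frac{1}{17}\right) + \frac{1}{-548 + 540} = \frac{1322}{17} + \frac{1}{-8} = \frac{1322}{17} - \frac{1}{8} = \frac{10559}{136}$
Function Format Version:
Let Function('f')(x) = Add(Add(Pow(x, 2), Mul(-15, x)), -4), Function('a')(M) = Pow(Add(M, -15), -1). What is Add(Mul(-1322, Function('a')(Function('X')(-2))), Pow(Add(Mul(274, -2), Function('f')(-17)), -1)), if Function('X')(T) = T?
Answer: Rational(10559, 136) ≈ 77.640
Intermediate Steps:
Function('a')(M) = Pow(Add(-15, M), -1)
Function('f')(x) = Add(-4, Pow(x, 2), Mul(-15, x))
Add(Mul(-1322, Function('a')(Function('X')(-2))), Pow(Add(Mul(274, -2), Function('f')(-17)), -1)) = Add(Mul(-1322, Pow(Add(-15, -2), -1)), Pow(Add(Mul(274, -2), Add(-4, Pow(-17, 2), Mul(-15, -17))), -1)) = Add(Mul(-1322, Pow(-17, -1)), Pow(Add(-548, Add(-4, 289, 255)), -1)) = Add(Mul(-1322, Rational(-1, 17)), Pow(Add(-548, 540), -1)) = Add(Rational(1322, 17), Pow(-8, -1)) = Add(Rational(1322, 17), Rational(-1, 8)) = Rational(10559, 136)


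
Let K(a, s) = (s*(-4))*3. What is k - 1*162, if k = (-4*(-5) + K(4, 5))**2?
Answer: 1438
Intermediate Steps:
K(a, s) = -12*s (K(a, s) = -4*s*3 = -12*s)
k = 1600 (k = (-4*(-5) - 12*5)**2 = (20 - 60)**2 = (-40)**2 = 1600)
k - 1*162 = 1600 - 1*162 = 1600 - 162 = 1438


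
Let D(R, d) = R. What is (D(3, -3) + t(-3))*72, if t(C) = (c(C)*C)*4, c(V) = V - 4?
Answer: 6264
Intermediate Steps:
c(V) = -4 + V
t(C) = 4*C*(-4 + C) (t(C) = ((-4 + C)*C)*4 = (C*(-4 + C))*4 = 4*C*(-4 + C))
(D(3, -3) + t(-3))*72 = (3 + 4*(-3)*(-4 - 3))*72 = (3 + 4*(-3)*(-7))*72 = (3 + 84)*72 = 87*72 = 6264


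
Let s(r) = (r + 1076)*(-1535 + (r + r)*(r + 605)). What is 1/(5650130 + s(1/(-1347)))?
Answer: 2444008923/9769936860052597 ≈ 2.5016e-7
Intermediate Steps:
s(r) = (-1535 + 2*r*(605 + r))*(1076 + r) (s(r) = (1076 + r)*(-1535 + (2*r)*(605 + r)) = (1076 + r)*(-1535 + 2*r*(605 + r)) = (-1535 + 2*r*(605 + r))*(1076 + r))
1/(5650130 + s(1/(-1347))) = 1/(5650130 + (-1651660 + 2*(1/(-1347))³ + 3362*(1/(-1347))² + 1300425/(-1347))) = 1/(5650130 + (-1651660 + 2*(-1/1347)³ + 3362*(-1/1347)² + 1300425*(-1/1347))) = 1/(5650130 + (-1651660 + 2*(-1/2444008923) + 3362*(1/1814409) - 433475/449)) = 1/(5650130 + (-1651660 - 2/2444008923 + 3362/1814409 - 433475/449)) = 1/(5650130 - 4039031276057393/2444008923) = 1/(9769936860052597/2444008923) = 2444008923/9769936860052597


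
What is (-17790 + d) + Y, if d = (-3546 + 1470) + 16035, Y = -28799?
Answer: -32630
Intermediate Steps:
d = 13959 (d = -2076 + 16035 = 13959)
(-17790 + d) + Y = (-17790 + 13959) - 28799 = -3831 - 28799 = -32630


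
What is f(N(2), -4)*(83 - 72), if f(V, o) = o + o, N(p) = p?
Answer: -88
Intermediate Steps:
f(V, o) = 2*o
f(N(2), -4)*(83 - 72) = (2*(-4))*(83 - 72) = -8*11 = -88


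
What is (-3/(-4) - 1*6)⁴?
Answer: 194481/256 ≈ 759.69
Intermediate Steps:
(-3/(-4) - 1*6)⁴ = (-3*(-¼) - 6)⁴ = (¾ - 6)⁴ = (-21/4)⁴ = 194481/256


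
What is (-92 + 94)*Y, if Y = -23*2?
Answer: -92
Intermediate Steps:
Y = -46
(-92 + 94)*Y = (-92 + 94)*(-46) = 2*(-46) = -92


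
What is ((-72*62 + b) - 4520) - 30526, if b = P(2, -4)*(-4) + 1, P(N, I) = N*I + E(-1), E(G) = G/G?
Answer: -39481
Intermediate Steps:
E(G) = 1
P(N, I) = 1 + I*N (P(N, I) = N*I + 1 = I*N + 1 = 1 + I*N)
b = 29 (b = (1 - 4*2)*(-4) + 1 = (1 - 8)*(-4) + 1 = -7*(-4) + 1 = 28 + 1 = 29)
((-72*62 + b) - 4520) - 30526 = ((-72*62 + 29) - 4520) - 30526 = ((-4464 + 29) - 4520) - 30526 = (-4435 - 4520) - 30526 = -8955 - 30526 = -39481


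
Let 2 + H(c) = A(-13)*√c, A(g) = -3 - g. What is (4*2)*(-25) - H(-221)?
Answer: -198 - 10*I*√221 ≈ -198.0 - 148.66*I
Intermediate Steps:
H(c) = -2 + 10*√c (H(c) = -2 + (-3 - 1*(-13))*√c = -2 + (-3 + 13)*√c = -2 + 10*√c)
(4*2)*(-25) - H(-221) = (4*2)*(-25) - (-2 + 10*√(-221)) = 8*(-25) - (-2 + 10*(I*√221)) = -200 - (-2 + 10*I*√221) = -200 + (2 - 10*I*√221) = -198 - 10*I*√221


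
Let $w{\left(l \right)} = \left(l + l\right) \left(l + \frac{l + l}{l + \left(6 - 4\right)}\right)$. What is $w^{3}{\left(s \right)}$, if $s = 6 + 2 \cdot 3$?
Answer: $\frac{12230590464}{343} \approx 3.5658 \cdot 10^{7}$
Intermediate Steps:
$s = 12$ ($s = 6 + 6 = 12$)
$w{\left(l \right)} = 2 l \left(l + \frac{2 l}{2 + l}\right)$ ($w{\left(l \right)} = 2 l \left(l + \frac{2 l}{l + \left(6 - 4\right)}\right) = 2 l \left(l + \frac{2 l}{l + 2}\right) = 2 l \left(l + \frac{2 l}{2 + l}\right)$)
$w^{3}{\left(s \right)} = \left(\frac{2 \cdot 12^{2} \left(4 + 12\right)}{2 + 12}\right)^{3} = \left(2 \cdot 144 \cdot \frac{1}{14} \cdot 16\right)^{3} = \left(\frac{2304}{7}\right)^{3} = \frac{12230590464}{343}$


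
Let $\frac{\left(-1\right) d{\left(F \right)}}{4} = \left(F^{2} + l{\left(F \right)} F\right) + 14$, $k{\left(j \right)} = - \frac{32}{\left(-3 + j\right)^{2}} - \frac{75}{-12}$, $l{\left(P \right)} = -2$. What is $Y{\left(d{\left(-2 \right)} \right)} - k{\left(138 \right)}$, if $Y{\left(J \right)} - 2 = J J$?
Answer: $\frac{564227903}{72900} \approx 7739.8$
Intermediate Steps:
$k{\left(j \right)} = \frac{25}{4} - \frac{32}{\left(-3 + j\right)^{2}}$ ($k{\left(j \right)} = - \frac{32}{\left(-3 + j\right)^{2}} - - \frac{25}{4} = - \frac{32}{\left(-3 + j\right)^{2}} + \frac{25}{4} = \frac{25}{4} - \frac{32}{\left(-3 + j\right)^{2}}$)
$d{\left(F \right)} = -56 - 4 F^{2} + 8 F$ ($d{\left(F \right)} = - 4 \left(\left(F^{2} - 2 F\right) + 14\right) = - 4 \left(14 + F^{2} - 2 F\right) = -56 - 4 F^{2} + 8 F$)
$Y{\left(J \right)} = 2 + J^{2}$ ($Y{\left(J \right)} = 2 + J J = 2 + J^{2}$)
$Y{\left(d{\left(-2 \right)} \right)} - k{\left(138 \right)} = \left(2 + \left(-56 - 4 \left(-2\right)^{2} + 8 \left(-2\right)\right)^{2}\right) - \left(\frac{25}{4} - \frac{32}{\left(-3 + 138\right)^{2}}\right) = \left(2 + \left(-56 - 16 - 16\right)^{2}\right) - \left(\frac{25}{4} - \frac{32}{18225}\right) = \left(2 + \left(-88\right)^{2}\right) - \left(\frac{25}{4} - \frac{32}{18225}\right) = \left(2 + 7744\right) - \frac{455497}{72900} = 7746 - \frac{455497}{72900} = \frac{564227903}{72900}$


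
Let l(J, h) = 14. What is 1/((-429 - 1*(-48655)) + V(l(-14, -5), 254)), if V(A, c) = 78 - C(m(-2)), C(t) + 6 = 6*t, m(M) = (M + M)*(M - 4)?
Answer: 1/48166 ≈ 2.0762e-5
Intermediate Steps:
m(M) = 2*M*(-4 + M) (m(M) = (2*M)*(-4 + M) = 2*M*(-4 + M))
C(t) = -6 + 6*t
V(A, c) = -60 (V(A, c) = 78 - (-6 + 6*(2*(-2)*(-4 - 2))) = 78 - (-6 + 6*(2*(-2)*(-6))) = 78 - (-6 + 6*24) = 78 - (-6 + 144) = 78 - 1*138 = 78 - 138 = -60)
1/((-429 - 1*(-48655)) + V(l(-14, -5), 254)) = 1/((-429 - 1*(-48655)) - 60) = 1/((-429 + 48655) - 60) = 1/(48226 - 60) = 1/48166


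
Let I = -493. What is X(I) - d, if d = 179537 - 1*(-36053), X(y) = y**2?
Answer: 27459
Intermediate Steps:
d = 215590 (d = 179537 + 36053 = 215590)
X(I) - d = (-493)**2 - 1*215590 = 243049 - 215590 = 27459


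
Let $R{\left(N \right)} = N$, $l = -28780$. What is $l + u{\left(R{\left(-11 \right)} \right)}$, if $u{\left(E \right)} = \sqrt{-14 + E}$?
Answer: $-28780 + 5 i \approx -28780.0 + 5.0 i$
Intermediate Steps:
$l + u{\left(R{\left(-11 \right)} \right)} = -28780 + \sqrt{-14 - 11} = -28780 + \sqrt{-25} = -28780 + 5 i$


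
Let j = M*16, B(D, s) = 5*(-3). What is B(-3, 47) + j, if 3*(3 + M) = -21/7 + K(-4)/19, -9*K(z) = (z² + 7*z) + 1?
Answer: -40351/513 ≈ -78.657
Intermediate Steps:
B(D, s) = -15
K(z) = -⅑ - 7*z/9 - z²/9 (K(z) = -((z² + 7*z) + 1)/9 = -(1 + z² + 7*z)/9 = -⅑ - 7*z/9 - z²/9)
M = -2041/513 (M = -3 + (-21/7 + (-⅑ - 7/9*(-4) - ⅑*(-4)²)/19)/3 = -3 + (-21*⅐ + (-⅑ + 28/9 - ⅑*16)*(1/19))/3 = -3 + (-3 + (-⅑ + 28/9 - 16/9)*(1/19))/3 = -3 + (-3 + (11/9)*(1/19))/3 = -3 + (-3 + 11/171)/3 = -3 + (⅓)*(-502/171) = -3 - 502/513 = -2041/513 ≈ -3.9786)
j = -32656/513 (j = -2041/513*16 = -32656/513 ≈ -63.657)
B(-3, 47) + j = -15 - 32656/513 = -40351/513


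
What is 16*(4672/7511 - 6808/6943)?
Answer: -299155072/52148873 ≈ -5.7366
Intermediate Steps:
16*(4672/7511 - 6808/6943) = 16*(-18697192/52148873) = -299155072/52148873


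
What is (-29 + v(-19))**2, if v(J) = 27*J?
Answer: 293764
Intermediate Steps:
(-29 + v(-19))**2 = (-29 + 27*(-19))**2 = (-29 - 513)**2 = (-542)**2 = 293764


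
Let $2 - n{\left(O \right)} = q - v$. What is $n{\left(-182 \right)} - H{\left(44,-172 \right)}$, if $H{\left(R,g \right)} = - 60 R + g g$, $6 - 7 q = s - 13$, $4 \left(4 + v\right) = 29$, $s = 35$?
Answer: $- \frac{754221}{28} \approx -26936.0$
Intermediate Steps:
$v = \frac{13}{4}$ ($v = -4 + \frac{1}{4} \cdot 29 = -4 + \frac{29}{4} = \frac{13}{4} \approx 3.25$)
$q = - \frac{16}{7}$ ($q = \frac{6}{7} - \frac{35 - 13}{7} = \frac{6}{7} - \frac{22}{7} = - \frac{16}{7} \approx -2.2857$)
$H{\left(R,g \right)} = g^{2} - 60 R$ ($H{\left(R,g \right)} = - 60 R + g^{2} = g^{2} - 60 R$)
$n{\left(O \right)} = \frac{211}{28}$ ($n{\left(O \right)} = 2 - \left(- \frac{16}{7} - \frac{13}{4}\right) = 2 - - \frac{155}{28} = 2 + \frac{155}{28} = \frac{211}{28}$)
$n{\left(-182 \right)} - H{\left(44,-172 \right)} = \frac{211}{28} - \left(\left(-172\right)^{2} - 2640\right) = \frac{211}{28} - \left(29584 - 2640\right) = \frac{211}{28} - 26944 = - \frac{754221}{28}$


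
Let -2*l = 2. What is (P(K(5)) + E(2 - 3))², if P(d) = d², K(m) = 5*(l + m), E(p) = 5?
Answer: 164025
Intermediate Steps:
l = -1 (l = -½*2 = -1)
K(m) = -5 + 5*m (K(m) = 5*(-1 + m) = -5 + 5*m)
(P(K(5)) + E(2 - 3))² = ((-5 + 5*5)² + 5)² = ((-5 + 25)² + 5)² = (20² + 5)² = (400 + 5)² = 405² = 164025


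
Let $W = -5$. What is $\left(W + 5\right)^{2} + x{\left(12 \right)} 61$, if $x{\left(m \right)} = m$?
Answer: $732$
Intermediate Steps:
$\left(W + 5\right)^{2} + x{\left(12 \right)} 61 = \left(-5 + 5\right)^{2} + 12 \cdot 61 = 0^{2} + 732 = 0 + 732 = 732$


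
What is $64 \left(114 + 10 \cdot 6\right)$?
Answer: $11136$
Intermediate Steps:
$64 \left(114 + 10 \cdot 6\right) = 64 \left(114 + 60\right) = 64 \cdot 174 = 11136$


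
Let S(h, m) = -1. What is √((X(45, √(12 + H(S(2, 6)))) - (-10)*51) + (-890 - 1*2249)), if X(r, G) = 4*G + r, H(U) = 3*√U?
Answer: 2*√(-646 + √3*√(4 + I)) ≈ 0.016953 + 50.696*I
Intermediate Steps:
X(r, G) = r + 4*G
√((X(45, √(12 + H(S(2, 6)))) - (-10)*51) + (-890 - 1*2249)) = √(((45 + 4*√(12 + 3*√(-1))) - (-10)*51) + (-890 - 1*2249)) = √(((45 + 4*√(12 + 3*I)) - 1*(-510)) + (-890 - 2249)) = √(((45 + 4*√(12 + 3*I)) + 510) - 3139) = √((555 + 4*√(12 + 3*I)) - 3139) = √(-2584 + 4*√(12 + 3*I))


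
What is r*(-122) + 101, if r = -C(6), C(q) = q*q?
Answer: 4493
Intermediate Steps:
C(q) = q²
r = -36 (r = -1*6² = -1*36 = -36)
r*(-122) + 101 = -36*(-122) + 101 = 4392 + 101 = 4493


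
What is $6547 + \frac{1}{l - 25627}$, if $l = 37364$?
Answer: $\frac{76842140}{11737} \approx 6547.0$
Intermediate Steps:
$6547 + \frac{1}{l - 25627} = 6547 + \frac{1}{37364 - 25627} = 6547 + \frac{1}{11737} = \frac{76842140}{11737}$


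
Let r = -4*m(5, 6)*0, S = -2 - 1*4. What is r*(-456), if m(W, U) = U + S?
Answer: 0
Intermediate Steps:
S = -6 (S = -2 - 4 = -6)
m(W, U) = -6 + U (m(W, U) = U - 6 = -6 + U)
r = 0 (r = -4*(-6 + 6)*0 = -4*0*0 = 0*0 = 0)
r*(-456) = 0*(-456) = 0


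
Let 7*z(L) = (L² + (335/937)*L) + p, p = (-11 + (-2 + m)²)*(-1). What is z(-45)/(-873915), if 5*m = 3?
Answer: -47270512/143300212125 ≈ -0.00032987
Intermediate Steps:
m = ⅗ (m = (⅕)*3 = ⅗ ≈ 0.60000)
p = 226/25 (p = (-11 + (-2 + ⅗)²)*(-1) = (-11 + (-7/5)²)*(-1) = (-11 + 49/25)*(-1) = -226/25*(-1) = 226/25 ≈ 9.0400)
z(L) = 226/175 + L²/7 + 335*L/6559 (z(L) = ((L² + (335/937)*L) + 226/25)/7 = ((L² + (335*(1/937))*L) + 226/25)/7 = ((L² + 335*L/937) + 226/25)/7 = (226/25 + L² + 335*L/937)/7 = 226/175 + L²/7 + 335*L/6559)
z(-45)/(-873915) = (226/175 + (⅐)*(-45)² + (335/6559)*(-45))/(-873915) = (226/175 + (⅐)*2025 - 15075/6559)*(-1/873915) = (226/175 + 2025/7 - 15075/6559)*(-1/873915) = (47270512/163975)*(-1/873915) = -47270512/143300212125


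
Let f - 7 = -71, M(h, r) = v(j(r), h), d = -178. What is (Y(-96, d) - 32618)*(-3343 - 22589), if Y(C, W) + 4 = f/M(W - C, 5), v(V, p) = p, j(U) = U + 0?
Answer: 34683272040/41 ≈ 8.4593e+8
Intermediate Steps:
j(U) = U
M(h, r) = h
f = -64 (f = 7 - 71 = -64)
Y(C, W) = -4 - 64/(W - C)
(Y(-96, d) - 32618)*(-3343 - 22589) = ((-4 + 64/(-96 - 1*(-178))) - 32618)*(-3343 - 22589) = ((-4 + 64/(-96 + 178)) - 32618)*(-25932) = ((-4 + 64/82) - 32618)*(-25932) = ((-4 + 64*(1/82)) - 32618)*(-25932) = ((-4 + 32/41) - 32618)*(-25932) = (-132/41 - 32618)*(-25932) = -1337470/41*(-25932) = 34683272040/41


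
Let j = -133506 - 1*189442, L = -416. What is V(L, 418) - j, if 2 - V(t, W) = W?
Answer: 322532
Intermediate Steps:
V(t, W) = 2 - W
j = -322948 (j = -133506 - 189442 = -322948)
V(L, 418) - j = (2 - 1*418) - 1*(-322948) = (2 - 418) + 322948 = -416 + 322948 = 322532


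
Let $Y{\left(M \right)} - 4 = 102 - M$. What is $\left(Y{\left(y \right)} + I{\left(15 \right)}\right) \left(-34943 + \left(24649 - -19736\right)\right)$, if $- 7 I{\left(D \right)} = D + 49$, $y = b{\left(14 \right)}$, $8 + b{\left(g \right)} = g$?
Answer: $\frac{6005112}{7} \approx 8.5787 \cdot 10^{5}$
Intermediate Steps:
$b{\left(g \right)} = -8 + g$
$y = 6$ ($y = -8 + 14 = 6$)
$I{\left(D \right)} = -7 - \frac{D}{7}$ ($I{\left(D \right)} = - \frac{D + 49}{7} = - \frac{49 + D}{7} = -7 - \frac{D}{7}$)
$Y{\left(M \right)} = 106 - M$ ($Y{\left(M \right)} = 4 - \left(-102 + M\right) = 106 - M$)
$\left(Y{\left(y \right)} + I{\left(15 \right)}\right) \left(-34943 + \left(24649 - -19736\right)\right) = \left(\left(106 - 6\right) - \frac{64}{7}\right) \left(-34943 + \left(24649 - -19736\right)\right) = \left(\left(106 - 6\right) - \frac{64}{7}\right) \left(-34943 + \left(24649 + 19736\right)\right) = \left(100 - \frac{64}{7}\right) \left(-34943 + 44385\right) = \frac{636}{7} \cdot 9442 = \frac{6005112}{7}$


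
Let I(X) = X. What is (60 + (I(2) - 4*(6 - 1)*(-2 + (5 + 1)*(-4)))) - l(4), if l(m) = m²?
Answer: 566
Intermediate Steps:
(60 + (I(2) - 4*(6 - 1)*(-2 + (5 + 1)*(-4)))) - l(4) = (60 + (2 - 4*(6 - 1)*(-2 + (5 + 1)*(-4)))) - 1*4² = (60 + (2 - 20*(-2 + 6*(-4)))) - 1*16 = (60 + (2 - 20*(-2 - 24))) - 16 = (60 + (2 - 20*(-26))) - 16 = (60 + (2 - 4*(-130))) - 16 = (60 + (2 + 520)) - 16 = (60 + 522) - 16 = 582 - 16 = 566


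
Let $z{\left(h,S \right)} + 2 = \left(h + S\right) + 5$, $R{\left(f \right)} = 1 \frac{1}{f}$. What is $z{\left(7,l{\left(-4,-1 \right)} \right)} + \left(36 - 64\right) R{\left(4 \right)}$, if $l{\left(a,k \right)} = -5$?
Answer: $-2$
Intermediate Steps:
$R{\left(f \right)} = \frac{1}{f}$
$z{\left(h,S \right)} = 3 + S + h$ ($z{\left(h,S \right)} = -2 + \left(\left(h + S\right) + 5\right) = -2 + \left(\left(S + h\right) + 5\right) = -2 + \left(5 + S + h\right) = 3 + S + h$)
$z{\left(7,l{\left(-4,-1 \right)} \right)} + \left(36 - 64\right) R{\left(4 \right)} = \left(3 - 5 + 7\right) + \frac{36 - 64}{4} = 5 + \left(36 - 64\right) \frac{1}{4} = 5 - 7 = -2$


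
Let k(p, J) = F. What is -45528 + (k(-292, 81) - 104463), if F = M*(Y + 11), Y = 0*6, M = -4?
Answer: -150035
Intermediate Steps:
Y = 0
F = -44 (F = -4*(0 + 11) = -4*11 = -44)
k(p, J) = -44
-45528 + (k(-292, 81) - 104463) = -45528 + (-44 - 104463) = -45528 - 104507 = -150035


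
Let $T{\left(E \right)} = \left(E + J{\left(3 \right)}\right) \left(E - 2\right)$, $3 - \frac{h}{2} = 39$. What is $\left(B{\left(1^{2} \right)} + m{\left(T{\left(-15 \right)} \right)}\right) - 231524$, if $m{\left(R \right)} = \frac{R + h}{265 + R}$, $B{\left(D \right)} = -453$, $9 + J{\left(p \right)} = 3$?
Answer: $- \frac{144289409}{622} \approx -2.3198 \cdot 10^{5}$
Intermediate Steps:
$J{\left(p \right)} = -6$ ($J{\left(p \right)} = -9 + 3 = -6$)
$h = -72$ ($h = 6 - 78 = -72$)
$T{\left(E \right)} = \left(-6 + E\right) \left(-2 + E\right)$ ($T{\left(E \right)} = \left(E - 6\right) \left(E - 2\right) = \left(-6 + E\right) \left(-2 + E\right)$)
$m{\left(R \right)} = \frac{-72 + R}{265 + R}$ ($m{\left(R \right)} = \frac{R - 72}{265 + R} = \frac{-72 + R}{265 + R}$)
$\left(B{\left(1^{2} \right)} + m{\left(T{\left(-15 \right)} \right)}\right) - 231524 = \left(-453 + \frac{-72 + \left(12 + \left(-15\right)^{2} - -120\right)}{265 + \left(12 + \left(-15\right)^{2} - -120\right)}\right) - 231524 = \left(-453 + \frac{-72 + \left(12 + 225 + 120\right)}{265 + \left(12 + 225 + 120\right)}\right) - 231524 = \left(-453 + \frac{-72 + 357}{265 + 357}\right) - 231524 = \left(-453 + \frac{1}{622} \cdot 285\right) - 231524 = \left(-453 + \frac{285}{622}\right) - 231524 = - \frac{281481}{622} - 231524 = - \frac{144289409}{622}$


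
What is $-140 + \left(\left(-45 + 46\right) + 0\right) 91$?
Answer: $-49$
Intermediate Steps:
$-140 + \left(\left(-45 + 46\right) + 0\right) 91 = -140 + \left(1 + 0\right) 91 = -140 + 1 \cdot 91 = -140 + 91 = -49$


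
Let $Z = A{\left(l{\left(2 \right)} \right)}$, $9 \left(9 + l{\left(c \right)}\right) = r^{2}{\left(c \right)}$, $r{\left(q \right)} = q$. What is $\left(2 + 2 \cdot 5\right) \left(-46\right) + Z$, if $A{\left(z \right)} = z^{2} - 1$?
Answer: $- \frac{38864}{81} \approx -479.8$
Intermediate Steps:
$l{\left(c \right)} = -9 + \frac{c^{2}}{9}$
$A{\left(z \right)} = -1 + z^{2}$
$Z = \frac{5848}{81}$ ($Z = -1 + \left(-9 + \frac{2^{2}}{9}\right)^{2} = -1 + \left(-9 + \frac{1}{9} \cdot 4\right)^{2} = -1 + \left(-9 + \frac{4}{9}\right)^{2} = -1 + \left(- \frac{77}{9}\right)^{2} = -1 + \frac{5929}{81} = \frac{5848}{81} \approx 72.198$)
$\left(2 + 2 \cdot 5\right) \left(-46\right) + Z = \left(2 + 2 \cdot 5\right) \left(-46\right) + \frac{5848}{81} = \left(2 + 10\right) \left(-46\right) + \frac{5848}{81} = 12 \left(-46\right) + \frac{5848}{81} = -552 + \frac{5848}{81} = - \frac{38864}{81}$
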